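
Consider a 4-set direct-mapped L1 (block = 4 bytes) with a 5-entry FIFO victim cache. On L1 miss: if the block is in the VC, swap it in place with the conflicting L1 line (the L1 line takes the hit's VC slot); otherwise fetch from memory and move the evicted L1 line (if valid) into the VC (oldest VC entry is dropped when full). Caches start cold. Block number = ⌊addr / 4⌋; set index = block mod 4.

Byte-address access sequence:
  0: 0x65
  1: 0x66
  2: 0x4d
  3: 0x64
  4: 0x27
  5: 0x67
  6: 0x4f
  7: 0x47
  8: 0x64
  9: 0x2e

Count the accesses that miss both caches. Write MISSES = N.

0: 0x65 (blk 25, set 1) → MISS  vc=[]
1: 0x66 (blk 25, set 1) → L1-HIT  vc=[]
2: 0x4d (blk 19, set 3) → MISS  vc=[]
3: 0x64 (blk 25, set 1) → L1-HIT  vc=[]
4: 0x27 (blk 9, set 1) → MISS  vc=[25]
5: 0x67 (blk 25, set 1) → VC-HIT  vc=[9]
6: 0x4f (blk 19, set 3) → L1-HIT  vc=[9]
7: 0x47 (blk 17, set 1) → MISS  vc=[9, 25]
8: 0x64 (blk 25, set 1) → VC-HIT  vc=[9, 17]
9: 0x2e (blk 11, set 3) → MISS  vc=[9, 17, 19]

MISSES = 5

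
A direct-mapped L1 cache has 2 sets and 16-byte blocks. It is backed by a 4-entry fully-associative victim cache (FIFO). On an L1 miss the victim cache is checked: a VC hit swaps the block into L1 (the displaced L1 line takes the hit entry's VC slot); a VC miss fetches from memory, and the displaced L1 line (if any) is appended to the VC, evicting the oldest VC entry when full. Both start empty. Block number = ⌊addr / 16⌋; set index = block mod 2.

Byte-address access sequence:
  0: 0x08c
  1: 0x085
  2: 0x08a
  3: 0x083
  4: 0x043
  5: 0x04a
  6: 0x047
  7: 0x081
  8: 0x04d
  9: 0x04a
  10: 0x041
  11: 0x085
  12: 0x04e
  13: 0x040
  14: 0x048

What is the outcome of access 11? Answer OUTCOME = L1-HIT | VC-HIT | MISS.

OUTCOME = VC-HIT

  [0] addr=0x8c blk=8 s=0: MISS | VC []
  [1] addr=0x85 blk=8 s=0: L1-HIT | VC []
  [2] addr=0x8a blk=8 s=0: L1-HIT | VC []
  [3] addr=0x83 blk=8 s=0: L1-HIT | VC []
  [4] addr=0x43 blk=4 s=0: MISS | VC [8]
  [5] addr=0x4a blk=4 s=0: L1-HIT | VC [8]
  [6] addr=0x47 blk=4 s=0: L1-HIT | VC [8]
  [7] addr=0x81 blk=8 s=0: VC-HIT | VC [4]
  [8] addr=0x4d blk=4 s=0: VC-HIT | VC [8]
  [9] addr=0x4a blk=4 s=0: L1-HIT | VC [8]
  [10] addr=0x41 blk=4 s=0: L1-HIT | VC [8]
  [11] addr=0x85 blk=8 s=0: VC-HIT | VC [4]
  [12] addr=0x4e blk=4 s=0: VC-HIT | VC [8]
  [13] addr=0x40 blk=4 s=0: L1-HIT | VC [8]
  [14] addr=0x48 blk=4 s=0: L1-HIT | VC [8]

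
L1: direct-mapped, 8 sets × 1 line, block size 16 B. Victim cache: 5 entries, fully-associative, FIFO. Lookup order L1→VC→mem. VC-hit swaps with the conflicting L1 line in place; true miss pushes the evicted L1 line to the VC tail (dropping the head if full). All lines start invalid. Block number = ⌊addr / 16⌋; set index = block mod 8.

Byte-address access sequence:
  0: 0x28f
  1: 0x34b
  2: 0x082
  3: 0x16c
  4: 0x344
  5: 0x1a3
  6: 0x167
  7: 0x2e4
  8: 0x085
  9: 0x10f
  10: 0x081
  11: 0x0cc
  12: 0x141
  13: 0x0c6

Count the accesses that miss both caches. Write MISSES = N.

  [0] addr=0x28f blk=40 s=0: MISS | VC []
  [1] addr=0x34b blk=52 s=4: MISS | VC []
  [2] addr=0x82 blk=8 s=0: MISS | VC [40]
  [3] addr=0x16c blk=22 s=6: MISS | VC [40]
  [4] addr=0x344 blk=52 s=4: L1-HIT | VC [40]
  [5] addr=0x1a3 blk=26 s=2: MISS | VC [40]
  [6] addr=0x167 blk=22 s=6: L1-HIT | VC [40]
  [7] addr=0x2e4 blk=46 s=6: MISS | VC [40, 22]
  [8] addr=0x85 blk=8 s=0: L1-HIT | VC [40, 22]
  [9] addr=0x10f blk=16 s=0: MISS | VC [40, 22, 8]
  [10] addr=0x81 blk=8 s=0: VC-HIT | VC [40, 22, 16]
  [11] addr=0xcc blk=12 s=4: MISS | VC [40, 22, 16, 52]
  [12] addr=0x141 blk=20 s=4: MISS | VC [40, 22, 16, 52, 12]
  [13] addr=0xc6 blk=12 s=4: VC-HIT | VC [40, 22, 16, 52, 20]

MISSES = 9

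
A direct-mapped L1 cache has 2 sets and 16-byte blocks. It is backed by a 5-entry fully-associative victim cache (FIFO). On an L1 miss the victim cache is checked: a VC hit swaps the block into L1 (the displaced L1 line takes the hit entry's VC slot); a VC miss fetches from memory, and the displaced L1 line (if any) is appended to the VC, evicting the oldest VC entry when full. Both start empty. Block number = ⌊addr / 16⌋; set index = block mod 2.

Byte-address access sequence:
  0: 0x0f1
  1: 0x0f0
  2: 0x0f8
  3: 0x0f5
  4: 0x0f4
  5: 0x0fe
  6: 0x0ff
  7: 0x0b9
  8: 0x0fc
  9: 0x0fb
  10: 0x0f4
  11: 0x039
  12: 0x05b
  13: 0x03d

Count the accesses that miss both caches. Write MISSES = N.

  [0] addr=0xf1 blk=15 s=1: MISS | VC []
  [1] addr=0xf0 blk=15 s=1: L1-HIT | VC []
  [2] addr=0xf8 blk=15 s=1: L1-HIT | VC []
  [3] addr=0xf5 blk=15 s=1: L1-HIT | VC []
  [4] addr=0xf4 blk=15 s=1: L1-HIT | VC []
  [5] addr=0xfe blk=15 s=1: L1-HIT | VC []
  [6] addr=0xff blk=15 s=1: L1-HIT | VC []
  [7] addr=0xb9 blk=11 s=1: MISS | VC [15]
  [8] addr=0xfc blk=15 s=1: VC-HIT | VC [11]
  [9] addr=0xfb blk=15 s=1: L1-HIT | VC [11]
  [10] addr=0xf4 blk=15 s=1: L1-HIT | VC [11]
  [11] addr=0x39 blk=3 s=1: MISS | VC [11, 15]
  [12] addr=0x5b blk=5 s=1: MISS | VC [11, 15, 3]
  [13] addr=0x3d blk=3 s=1: VC-HIT | VC [11, 15, 5]

MISSES = 4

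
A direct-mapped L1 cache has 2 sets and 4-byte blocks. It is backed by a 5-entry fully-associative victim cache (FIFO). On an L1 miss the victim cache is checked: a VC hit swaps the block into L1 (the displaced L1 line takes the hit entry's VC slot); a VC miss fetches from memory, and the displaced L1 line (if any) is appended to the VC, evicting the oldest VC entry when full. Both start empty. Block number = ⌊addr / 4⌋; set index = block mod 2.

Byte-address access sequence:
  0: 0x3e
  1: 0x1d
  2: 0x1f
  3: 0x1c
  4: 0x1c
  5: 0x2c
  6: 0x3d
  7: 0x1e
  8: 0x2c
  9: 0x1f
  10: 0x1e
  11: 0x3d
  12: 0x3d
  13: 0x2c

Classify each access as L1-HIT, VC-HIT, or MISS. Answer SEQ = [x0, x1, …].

#0 0x3e→b15/s1 MISS; vc=[]
#1 0x1d→b7/s1 MISS; vc=[15]
#2 0x1f→b7/s1 L1-HIT; vc=[15]
#3 0x1c→b7/s1 L1-HIT; vc=[15]
#4 0x1c→b7/s1 L1-HIT; vc=[15]
#5 0x2c→b11/s1 MISS; vc=[15,7]
#6 0x3d→b15/s1 VC-HIT; vc=[11,7]
#7 0x1e→b7/s1 VC-HIT; vc=[11,15]
#8 0x2c→b11/s1 VC-HIT; vc=[7,15]
#9 0x1f→b7/s1 VC-HIT; vc=[11,15]
#10 0x1e→b7/s1 L1-HIT; vc=[11,15]
#11 0x3d→b15/s1 VC-HIT; vc=[11,7]
#12 0x3d→b15/s1 L1-HIT; vc=[11,7]
#13 0x2c→b11/s1 VC-HIT; vc=[15,7]

SEQ = [MISS, MISS, L1-HIT, L1-HIT, L1-HIT, MISS, VC-HIT, VC-HIT, VC-HIT, VC-HIT, L1-HIT, VC-HIT, L1-HIT, VC-HIT]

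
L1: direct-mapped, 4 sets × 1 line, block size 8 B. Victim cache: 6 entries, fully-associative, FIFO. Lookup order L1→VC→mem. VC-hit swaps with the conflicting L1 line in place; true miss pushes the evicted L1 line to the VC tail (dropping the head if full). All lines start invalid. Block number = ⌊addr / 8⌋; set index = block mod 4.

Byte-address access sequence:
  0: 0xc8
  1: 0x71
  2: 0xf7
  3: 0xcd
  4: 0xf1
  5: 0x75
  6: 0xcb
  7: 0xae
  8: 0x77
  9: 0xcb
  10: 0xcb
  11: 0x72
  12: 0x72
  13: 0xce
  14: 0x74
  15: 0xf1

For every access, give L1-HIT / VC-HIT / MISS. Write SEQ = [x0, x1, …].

#0 0xc8→b25/s1 MISS; vc=[]
#1 0x71→b14/s2 MISS; vc=[]
#2 0xf7→b30/s2 MISS; vc=[14]
#3 0xcd→b25/s1 L1-HIT; vc=[14]
#4 0xf1→b30/s2 L1-HIT; vc=[14]
#5 0x75→b14/s2 VC-HIT; vc=[30]
#6 0xcb→b25/s1 L1-HIT; vc=[30]
#7 0xae→b21/s1 MISS; vc=[30,25]
#8 0x77→b14/s2 L1-HIT; vc=[30,25]
#9 0xcb→b25/s1 VC-HIT; vc=[30,21]
#10 0xcb→b25/s1 L1-HIT; vc=[30,21]
#11 0x72→b14/s2 L1-HIT; vc=[30,21]
#12 0x72→b14/s2 L1-HIT; vc=[30,21]
#13 0xce→b25/s1 L1-HIT; vc=[30,21]
#14 0x74→b14/s2 L1-HIT; vc=[30,21]
#15 0xf1→b30/s2 VC-HIT; vc=[14,21]

SEQ = [MISS, MISS, MISS, L1-HIT, L1-HIT, VC-HIT, L1-HIT, MISS, L1-HIT, VC-HIT, L1-HIT, L1-HIT, L1-HIT, L1-HIT, L1-HIT, VC-HIT]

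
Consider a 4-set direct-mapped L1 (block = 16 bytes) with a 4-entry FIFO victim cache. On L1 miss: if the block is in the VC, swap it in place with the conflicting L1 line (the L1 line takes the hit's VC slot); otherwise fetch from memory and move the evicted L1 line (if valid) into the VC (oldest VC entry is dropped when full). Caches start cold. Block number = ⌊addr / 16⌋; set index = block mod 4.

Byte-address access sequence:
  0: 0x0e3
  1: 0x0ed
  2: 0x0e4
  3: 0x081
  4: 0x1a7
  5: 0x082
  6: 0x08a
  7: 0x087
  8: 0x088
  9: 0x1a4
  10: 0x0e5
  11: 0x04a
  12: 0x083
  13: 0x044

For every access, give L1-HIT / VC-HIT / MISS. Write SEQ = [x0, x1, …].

SEQ = [MISS, L1-HIT, L1-HIT, MISS, MISS, L1-HIT, L1-HIT, L1-HIT, L1-HIT, L1-HIT, VC-HIT, MISS, VC-HIT, VC-HIT]

#0 0xe3→b14/s2 MISS; vc=[]
#1 0xed→b14/s2 L1-HIT; vc=[]
#2 0xe4→b14/s2 L1-HIT; vc=[]
#3 0x81→b8/s0 MISS; vc=[]
#4 0x1a7→b26/s2 MISS; vc=[14]
#5 0x82→b8/s0 L1-HIT; vc=[14]
#6 0x8a→b8/s0 L1-HIT; vc=[14]
#7 0x87→b8/s0 L1-HIT; vc=[14]
#8 0x88→b8/s0 L1-HIT; vc=[14]
#9 0x1a4→b26/s2 L1-HIT; vc=[14]
#10 0xe5→b14/s2 VC-HIT; vc=[26]
#11 0x4a→b4/s0 MISS; vc=[26,8]
#12 0x83→b8/s0 VC-HIT; vc=[26,4]
#13 0x44→b4/s0 VC-HIT; vc=[26,8]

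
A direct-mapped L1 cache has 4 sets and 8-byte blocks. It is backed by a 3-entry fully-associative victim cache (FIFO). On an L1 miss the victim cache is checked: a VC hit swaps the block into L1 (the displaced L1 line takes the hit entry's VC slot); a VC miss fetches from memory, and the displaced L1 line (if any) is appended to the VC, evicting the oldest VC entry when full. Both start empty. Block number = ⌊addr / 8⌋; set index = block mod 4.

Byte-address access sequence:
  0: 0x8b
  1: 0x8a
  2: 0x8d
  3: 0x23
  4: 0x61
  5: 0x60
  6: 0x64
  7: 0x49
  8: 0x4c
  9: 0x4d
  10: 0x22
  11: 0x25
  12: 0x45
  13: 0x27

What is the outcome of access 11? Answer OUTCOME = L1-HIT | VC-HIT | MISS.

  [0] addr=0x8b blk=17 s=1: MISS | VC []
  [1] addr=0x8a blk=17 s=1: L1-HIT | VC []
  [2] addr=0x8d blk=17 s=1: L1-HIT | VC []
  [3] addr=0x23 blk=4 s=0: MISS | VC []
  [4] addr=0x61 blk=12 s=0: MISS | VC [4]
  [5] addr=0x60 blk=12 s=0: L1-HIT | VC [4]
  [6] addr=0x64 blk=12 s=0: L1-HIT | VC [4]
  [7] addr=0x49 blk=9 s=1: MISS | VC [4, 17]
  [8] addr=0x4c blk=9 s=1: L1-HIT | VC [4, 17]
  [9] addr=0x4d blk=9 s=1: L1-HIT | VC [4, 17]
  [10] addr=0x22 blk=4 s=0: VC-HIT | VC [12, 17]
  [11] addr=0x25 blk=4 s=0: L1-HIT | VC [12, 17]
  [12] addr=0x45 blk=8 s=0: MISS | VC [12, 17, 4]
  [13] addr=0x27 blk=4 s=0: VC-HIT | VC [12, 17, 8]

OUTCOME = L1-HIT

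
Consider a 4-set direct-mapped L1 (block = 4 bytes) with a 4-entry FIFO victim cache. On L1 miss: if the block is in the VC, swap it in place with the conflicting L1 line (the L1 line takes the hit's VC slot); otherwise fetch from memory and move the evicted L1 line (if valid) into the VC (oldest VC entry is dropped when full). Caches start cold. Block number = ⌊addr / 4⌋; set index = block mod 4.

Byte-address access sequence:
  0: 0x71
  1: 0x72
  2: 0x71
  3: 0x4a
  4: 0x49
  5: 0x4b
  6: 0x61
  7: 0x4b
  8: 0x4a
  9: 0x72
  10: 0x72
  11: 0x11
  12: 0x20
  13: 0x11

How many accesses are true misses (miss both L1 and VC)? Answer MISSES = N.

MISSES = 5

#0 0x71→b28/s0 MISS; vc=[]
#1 0x72→b28/s0 L1-HIT; vc=[]
#2 0x71→b28/s0 L1-HIT; vc=[]
#3 0x4a→b18/s2 MISS; vc=[]
#4 0x49→b18/s2 L1-HIT; vc=[]
#5 0x4b→b18/s2 L1-HIT; vc=[]
#6 0x61→b24/s0 MISS; vc=[28]
#7 0x4b→b18/s2 L1-HIT; vc=[28]
#8 0x4a→b18/s2 L1-HIT; vc=[28]
#9 0x72→b28/s0 VC-HIT; vc=[24]
#10 0x72→b28/s0 L1-HIT; vc=[24]
#11 0x11→b4/s0 MISS; vc=[24,28]
#12 0x20→b8/s0 MISS; vc=[24,28,4]
#13 0x11→b4/s0 VC-HIT; vc=[24,28,8]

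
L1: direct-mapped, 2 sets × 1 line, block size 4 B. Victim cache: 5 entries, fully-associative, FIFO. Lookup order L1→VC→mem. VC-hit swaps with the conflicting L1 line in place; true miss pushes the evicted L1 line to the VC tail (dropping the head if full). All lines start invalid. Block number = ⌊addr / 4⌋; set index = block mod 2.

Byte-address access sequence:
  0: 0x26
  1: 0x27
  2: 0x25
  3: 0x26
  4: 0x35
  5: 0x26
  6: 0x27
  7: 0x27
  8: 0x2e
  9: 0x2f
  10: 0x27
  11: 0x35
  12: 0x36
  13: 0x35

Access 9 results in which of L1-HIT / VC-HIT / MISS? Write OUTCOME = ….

  [0] addr=0x26 blk=9 s=1: MISS | VC []
  [1] addr=0x27 blk=9 s=1: L1-HIT | VC []
  [2] addr=0x25 blk=9 s=1: L1-HIT | VC []
  [3] addr=0x26 blk=9 s=1: L1-HIT | VC []
  [4] addr=0x35 blk=13 s=1: MISS | VC [9]
  [5] addr=0x26 blk=9 s=1: VC-HIT | VC [13]
  [6] addr=0x27 blk=9 s=1: L1-HIT | VC [13]
  [7] addr=0x27 blk=9 s=1: L1-HIT | VC [13]
  [8] addr=0x2e blk=11 s=1: MISS | VC [13, 9]
  [9] addr=0x2f blk=11 s=1: L1-HIT | VC [13, 9]
  [10] addr=0x27 blk=9 s=1: VC-HIT | VC [13, 11]
  [11] addr=0x35 blk=13 s=1: VC-HIT | VC [9, 11]
  [12] addr=0x36 blk=13 s=1: L1-HIT | VC [9, 11]
  [13] addr=0x35 blk=13 s=1: L1-HIT | VC [9, 11]

OUTCOME = L1-HIT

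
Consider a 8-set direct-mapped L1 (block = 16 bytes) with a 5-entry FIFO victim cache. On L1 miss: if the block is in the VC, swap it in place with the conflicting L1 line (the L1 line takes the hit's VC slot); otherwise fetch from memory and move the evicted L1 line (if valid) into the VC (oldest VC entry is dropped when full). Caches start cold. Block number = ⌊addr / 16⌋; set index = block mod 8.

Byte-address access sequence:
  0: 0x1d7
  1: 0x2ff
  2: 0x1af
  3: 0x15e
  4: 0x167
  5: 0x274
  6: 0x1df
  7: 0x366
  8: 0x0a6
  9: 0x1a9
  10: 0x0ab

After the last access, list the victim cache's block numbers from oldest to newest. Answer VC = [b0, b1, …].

0: 0x1d7 (blk 29, set 5) → MISS  vc=[]
1: 0x2ff (blk 47, set 7) → MISS  vc=[]
2: 0x1af (blk 26, set 2) → MISS  vc=[]
3: 0x15e (blk 21, set 5) → MISS  vc=[29]
4: 0x167 (blk 22, set 6) → MISS  vc=[29]
5: 0x274 (blk 39, set 7) → MISS  vc=[29, 47]
6: 0x1df (blk 29, set 5) → VC-HIT  vc=[21, 47]
7: 0x366 (blk 54, set 6) → MISS  vc=[21, 47, 22]
8: 0xa6 (blk 10, set 2) → MISS  vc=[21, 47, 22, 26]
9: 0x1a9 (blk 26, set 2) → VC-HIT  vc=[21, 47, 22, 10]
10: 0xab (blk 10, set 2) → VC-HIT  vc=[21, 47, 22, 26]

VC = [21, 47, 22, 26]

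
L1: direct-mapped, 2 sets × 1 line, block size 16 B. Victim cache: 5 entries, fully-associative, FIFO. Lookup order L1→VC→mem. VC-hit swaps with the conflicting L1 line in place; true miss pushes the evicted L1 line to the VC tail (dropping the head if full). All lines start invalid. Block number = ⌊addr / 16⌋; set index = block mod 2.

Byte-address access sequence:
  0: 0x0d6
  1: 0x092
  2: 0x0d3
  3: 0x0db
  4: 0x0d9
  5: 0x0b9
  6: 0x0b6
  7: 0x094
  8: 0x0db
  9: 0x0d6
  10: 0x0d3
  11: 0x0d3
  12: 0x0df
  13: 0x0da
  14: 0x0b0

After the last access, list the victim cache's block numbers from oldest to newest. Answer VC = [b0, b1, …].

0: 0xd6 (blk 13, set 1) → MISS  vc=[]
1: 0x92 (blk 9, set 1) → MISS  vc=[13]
2: 0xd3 (blk 13, set 1) → VC-HIT  vc=[9]
3: 0xdb (blk 13, set 1) → L1-HIT  vc=[9]
4: 0xd9 (blk 13, set 1) → L1-HIT  vc=[9]
5: 0xb9 (blk 11, set 1) → MISS  vc=[9, 13]
6: 0xb6 (blk 11, set 1) → L1-HIT  vc=[9, 13]
7: 0x94 (blk 9, set 1) → VC-HIT  vc=[11, 13]
8: 0xdb (blk 13, set 1) → VC-HIT  vc=[11, 9]
9: 0xd6 (blk 13, set 1) → L1-HIT  vc=[11, 9]
10: 0xd3 (blk 13, set 1) → L1-HIT  vc=[11, 9]
11: 0xd3 (blk 13, set 1) → L1-HIT  vc=[11, 9]
12: 0xdf (blk 13, set 1) → L1-HIT  vc=[11, 9]
13: 0xda (blk 13, set 1) → L1-HIT  vc=[11, 9]
14: 0xb0 (blk 11, set 1) → VC-HIT  vc=[13, 9]

VC = [13, 9]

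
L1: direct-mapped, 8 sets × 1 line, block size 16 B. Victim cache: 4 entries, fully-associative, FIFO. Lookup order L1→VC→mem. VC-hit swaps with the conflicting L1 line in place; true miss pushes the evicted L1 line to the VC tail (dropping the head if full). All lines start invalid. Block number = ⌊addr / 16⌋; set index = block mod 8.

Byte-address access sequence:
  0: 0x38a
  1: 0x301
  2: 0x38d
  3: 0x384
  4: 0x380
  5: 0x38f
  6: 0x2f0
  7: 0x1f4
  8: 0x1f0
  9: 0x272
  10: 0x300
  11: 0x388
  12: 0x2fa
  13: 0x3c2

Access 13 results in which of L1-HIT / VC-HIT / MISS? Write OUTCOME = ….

OUTCOME = MISS

0: 0x38a (blk 56, set 0) → MISS  vc=[]
1: 0x301 (blk 48, set 0) → MISS  vc=[56]
2: 0x38d (blk 56, set 0) → VC-HIT  vc=[48]
3: 0x384 (blk 56, set 0) → L1-HIT  vc=[48]
4: 0x380 (blk 56, set 0) → L1-HIT  vc=[48]
5: 0x38f (blk 56, set 0) → L1-HIT  vc=[48]
6: 0x2f0 (blk 47, set 7) → MISS  vc=[48]
7: 0x1f4 (blk 31, set 7) → MISS  vc=[48, 47]
8: 0x1f0 (blk 31, set 7) → L1-HIT  vc=[48, 47]
9: 0x272 (blk 39, set 7) → MISS  vc=[48, 47, 31]
10: 0x300 (blk 48, set 0) → VC-HIT  vc=[56, 47, 31]
11: 0x388 (blk 56, set 0) → VC-HIT  vc=[48, 47, 31]
12: 0x2fa (blk 47, set 7) → VC-HIT  vc=[48, 39, 31]
13: 0x3c2 (blk 60, set 4) → MISS  vc=[48, 39, 31]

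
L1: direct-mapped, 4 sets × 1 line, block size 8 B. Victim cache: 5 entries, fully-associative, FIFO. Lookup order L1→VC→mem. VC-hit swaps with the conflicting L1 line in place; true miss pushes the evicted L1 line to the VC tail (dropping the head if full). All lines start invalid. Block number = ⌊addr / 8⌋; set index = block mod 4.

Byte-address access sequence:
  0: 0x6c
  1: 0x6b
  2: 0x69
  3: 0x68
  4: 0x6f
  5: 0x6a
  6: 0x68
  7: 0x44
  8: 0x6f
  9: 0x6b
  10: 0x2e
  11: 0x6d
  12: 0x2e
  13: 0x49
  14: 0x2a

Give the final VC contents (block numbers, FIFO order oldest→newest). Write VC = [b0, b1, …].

VC = [13, 9]

  [0] addr=0x6c blk=13 s=1: MISS | VC []
  [1] addr=0x6b blk=13 s=1: L1-HIT | VC []
  [2] addr=0x69 blk=13 s=1: L1-HIT | VC []
  [3] addr=0x68 blk=13 s=1: L1-HIT | VC []
  [4] addr=0x6f blk=13 s=1: L1-HIT | VC []
  [5] addr=0x6a blk=13 s=1: L1-HIT | VC []
  [6] addr=0x68 blk=13 s=1: L1-HIT | VC []
  [7] addr=0x44 blk=8 s=0: MISS | VC []
  [8] addr=0x6f blk=13 s=1: L1-HIT | VC []
  [9] addr=0x6b blk=13 s=1: L1-HIT | VC []
  [10] addr=0x2e blk=5 s=1: MISS | VC [13]
  [11] addr=0x6d blk=13 s=1: VC-HIT | VC [5]
  [12] addr=0x2e blk=5 s=1: VC-HIT | VC [13]
  [13] addr=0x49 blk=9 s=1: MISS | VC [13, 5]
  [14] addr=0x2a blk=5 s=1: VC-HIT | VC [13, 9]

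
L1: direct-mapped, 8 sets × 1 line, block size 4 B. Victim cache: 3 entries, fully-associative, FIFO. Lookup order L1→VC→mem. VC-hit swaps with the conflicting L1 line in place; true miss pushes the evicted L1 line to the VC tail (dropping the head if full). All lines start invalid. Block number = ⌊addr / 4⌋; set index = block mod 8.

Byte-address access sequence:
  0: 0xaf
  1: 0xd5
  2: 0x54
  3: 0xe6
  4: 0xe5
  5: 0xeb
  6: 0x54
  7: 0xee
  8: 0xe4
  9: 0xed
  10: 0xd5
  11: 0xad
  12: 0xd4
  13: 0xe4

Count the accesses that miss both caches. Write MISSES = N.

  [0] addr=0xaf blk=43 s=3: MISS | VC []
  [1] addr=0xd5 blk=53 s=5: MISS | VC []
  [2] addr=0x54 blk=21 s=5: MISS | VC [53]
  [3] addr=0xe6 blk=57 s=1: MISS | VC [53]
  [4] addr=0xe5 blk=57 s=1: L1-HIT | VC [53]
  [5] addr=0xeb blk=58 s=2: MISS | VC [53]
  [6] addr=0x54 blk=21 s=5: L1-HIT | VC [53]
  [7] addr=0xee blk=59 s=3: MISS | VC [53, 43]
  [8] addr=0xe4 blk=57 s=1: L1-HIT | VC [53, 43]
  [9] addr=0xed blk=59 s=3: L1-HIT | VC [53, 43]
  [10] addr=0xd5 blk=53 s=5: VC-HIT | VC [21, 43]
  [11] addr=0xad blk=43 s=3: VC-HIT | VC [21, 59]
  [12] addr=0xd4 blk=53 s=5: L1-HIT | VC [21, 59]
  [13] addr=0xe4 blk=57 s=1: L1-HIT | VC [21, 59]

MISSES = 6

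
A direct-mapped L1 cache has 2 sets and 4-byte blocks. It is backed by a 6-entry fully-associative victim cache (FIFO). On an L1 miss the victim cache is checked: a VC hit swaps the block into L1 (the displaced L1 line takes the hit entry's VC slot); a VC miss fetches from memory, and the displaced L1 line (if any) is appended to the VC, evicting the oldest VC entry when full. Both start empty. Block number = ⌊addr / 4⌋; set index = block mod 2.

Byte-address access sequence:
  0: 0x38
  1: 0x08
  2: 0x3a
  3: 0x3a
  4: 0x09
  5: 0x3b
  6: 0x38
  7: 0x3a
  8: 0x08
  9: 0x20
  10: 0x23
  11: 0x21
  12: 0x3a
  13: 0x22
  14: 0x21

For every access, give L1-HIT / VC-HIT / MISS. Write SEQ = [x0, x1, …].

0: 0x38 (blk 14, set 0) → MISS  vc=[]
1: 0x8 (blk 2, set 0) → MISS  vc=[14]
2: 0x3a (blk 14, set 0) → VC-HIT  vc=[2]
3: 0x3a (blk 14, set 0) → L1-HIT  vc=[2]
4: 0x9 (blk 2, set 0) → VC-HIT  vc=[14]
5: 0x3b (blk 14, set 0) → VC-HIT  vc=[2]
6: 0x38 (blk 14, set 0) → L1-HIT  vc=[2]
7: 0x3a (blk 14, set 0) → L1-HIT  vc=[2]
8: 0x8 (blk 2, set 0) → VC-HIT  vc=[14]
9: 0x20 (blk 8, set 0) → MISS  vc=[14, 2]
10: 0x23 (blk 8, set 0) → L1-HIT  vc=[14, 2]
11: 0x21 (blk 8, set 0) → L1-HIT  vc=[14, 2]
12: 0x3a (blk 14, set 0) → VC-HIT  vc=[8, 2]
13: 0x22 (blk 8, set 0) → VC-HIT  vc=[14, 2]
14: 0x21 (blk 8, set 0) → L1-HIT  vc=[14, 2]

SEQ = [MISS, MISS, VC-HIT, L1-HIT, VC-HIT, VC-HIT, L1-HIT, L1-HIT, VC-HIT, MISS, L1-HIT, L1-HIT, VC-HIT, VC-HIT, L1-HIT]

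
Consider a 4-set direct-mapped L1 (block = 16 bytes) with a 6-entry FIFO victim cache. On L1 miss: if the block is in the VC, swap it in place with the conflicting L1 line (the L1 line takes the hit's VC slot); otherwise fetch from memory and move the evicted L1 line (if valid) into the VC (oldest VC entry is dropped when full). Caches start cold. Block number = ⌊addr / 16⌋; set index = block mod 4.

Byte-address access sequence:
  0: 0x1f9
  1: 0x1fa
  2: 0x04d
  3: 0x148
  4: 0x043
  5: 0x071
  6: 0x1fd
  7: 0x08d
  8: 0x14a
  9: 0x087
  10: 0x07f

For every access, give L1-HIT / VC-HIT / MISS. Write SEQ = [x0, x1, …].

0: 0x1f9 (blk 31, set 3) → MISS  vc=[]
1: 0x1fa (blk 31, set 3) → L1-HIT  vc=[]
2: 0x4d (blk 4, set 0) → MISS  vc=[]
3: 0x148 (blk 20, set 0) → MISS  vc=[4]
4: 0x43 (blk 4, set 0) → VC-HIT  vc=[20]
5: 0x71 (blk 7, set 3) → MISS  vc=[20, 31]
6: 0x1fd (blk 31, set 3) → VC-HIT  vc=[20, 7]
7: 0x8d (blk 8, set 0) → MISS  vc=[20, 7, 4]
8: 0x14a (blk 20, set 0) → VC-HIT  vc=[8, 7, 4]
9: 0x87 (blk 8, set 0) → VC-HIT  vc=[20, 7, 4]
10: 0x7f (blk 7, set 3) → VC-HIT  vc=[20, 31, 4]

SEQ = [MISS, L1-HIT, MISS, MISS, VC-HIT, MISS, VC-HIT, MISS, VC-HIT, VC-HIT, VC-HIT]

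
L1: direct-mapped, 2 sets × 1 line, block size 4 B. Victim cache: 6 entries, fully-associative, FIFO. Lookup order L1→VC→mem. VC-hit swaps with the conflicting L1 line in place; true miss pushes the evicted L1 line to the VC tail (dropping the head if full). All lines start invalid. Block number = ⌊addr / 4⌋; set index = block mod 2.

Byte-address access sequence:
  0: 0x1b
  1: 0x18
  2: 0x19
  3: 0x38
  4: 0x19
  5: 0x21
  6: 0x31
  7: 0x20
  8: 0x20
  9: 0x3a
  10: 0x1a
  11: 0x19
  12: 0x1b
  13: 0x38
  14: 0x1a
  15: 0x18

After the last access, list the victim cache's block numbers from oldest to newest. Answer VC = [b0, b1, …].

  [0] addr=0x1b blk=6 s=0: MISS | VC []
  [1] addr=0x18 blk=6 s=0: L1-HIT | VC []
  [2] addr=0x19 blk=6 s=0: L1-HIT | VC []
  [3] addr=0x38 blk=14 s=0: MISS | VC [6]
  [4] addr=0x19 blk=6 s=0: VC-HIT | VC [14]
  [5] addr=0x21 blk=8 s=0: MISS | VC [14, 6]
  [6] addr=0x31 blk=12 s=0: MISS | VC [14, 6, 8]
  [7] addr=0x20 blk=8 s=0: VC-HIT | VC [14, 6, 12]
  [8] addr=0x20 blk=8 s=0: L1-HIT | VC [14, 6, 12]
  [9] addr=0x3a blk=14 s=0: VC-HIT | VC [8, 6, 12]
  [10] addr=0x1a blk=6 s=0: VC-HIT | VC [8, 14, 12]
  [11] addr=0x19 blk=6 s=0: L1-HIT | VC [8, 14, 12]
  [12] addr=0x1b blk=6 s=0: L1-HIT | VC [8, 14, 12]
  [13] addr=0x38 blk=14 s=0: VC-HIT | VC [8, 6, 12]
  [14] addr=0x1a blk=6 s=0: VC-HIT | VC [8, 14, 12]
  [15] addr=0x18 blk=6 s=0: L1-HIT | VC [8, 14, 12]

VC = [8, 14, 12]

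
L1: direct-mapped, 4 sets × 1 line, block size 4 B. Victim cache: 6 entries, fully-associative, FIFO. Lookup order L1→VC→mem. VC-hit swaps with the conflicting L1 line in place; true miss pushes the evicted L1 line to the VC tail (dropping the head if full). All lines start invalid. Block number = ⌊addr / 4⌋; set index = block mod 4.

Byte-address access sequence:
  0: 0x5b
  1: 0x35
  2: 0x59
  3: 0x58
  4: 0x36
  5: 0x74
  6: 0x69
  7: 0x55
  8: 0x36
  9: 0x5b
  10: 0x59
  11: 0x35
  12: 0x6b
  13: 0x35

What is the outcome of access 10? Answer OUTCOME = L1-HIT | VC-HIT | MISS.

OUTCOME = L1-HIT

  [0] addr=0x5b blk=22 s=2: MISS | VC []
  [1] addr=0x35 blk=13 s=1: MISS | VC []
  [2] addr=0x59 blk=22 s=2: L1-HIT | VC []
  [3] addr=0x58 blk=22 s=2: L1-HIT | VC []
  [4] addr=0x36 blk=13 s=1: L1-HIT | VC []
  [5] addr=0x74 blk=29 s=1: MISS | VC [13]
  [6] addr=0x69 blk=26 s=2: MISS | VC [13, 22]
  [7] addr=0x55 blk=21 s=1: MISS | VC [13, 22, 29]
  [8] addr=0x36 blk=13 s=1: VC-HIT | VC [21, 22, 29]
  [9] addr=0x5b blk=22 s=2: VC-HIT | VC [21, 26, 29]
  [10] addr=0x59 blk=22 s=2: L1-HIT | VC [21, 26, 29]
  [11] addr=0x35 blk=13 s=1: L1-HIT | VC [21, 26, 29]
  [12] addr=0x6b blk=26 s=2: VC-HIT | VC [21, 22, 29]
  [13] addr=0x35 blk=13 s=1: L1-HIT | VC [21, 22, 29]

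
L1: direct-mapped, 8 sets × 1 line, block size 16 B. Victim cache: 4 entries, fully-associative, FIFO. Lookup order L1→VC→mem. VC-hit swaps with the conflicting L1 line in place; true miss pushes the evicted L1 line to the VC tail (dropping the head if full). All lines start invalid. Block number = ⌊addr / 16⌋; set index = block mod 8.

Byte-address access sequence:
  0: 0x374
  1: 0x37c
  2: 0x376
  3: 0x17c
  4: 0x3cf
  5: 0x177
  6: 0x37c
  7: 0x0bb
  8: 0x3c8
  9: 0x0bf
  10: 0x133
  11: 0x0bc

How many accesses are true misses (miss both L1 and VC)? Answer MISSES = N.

MISSES = 5

#0 0x374→b55/s7 MISS; vc=[]
#1 0x37c→b55/s7 L1-HIT; vc=[]
#2 0x376→b55/s7 L1-HIT; vc=[]
#3 0x17c→b23/s7 MISS; vc=[55]
#4 0x3cf→b60/s4 MISS; vc=[55]
#5 0x177→b23/s7 L1-HIT; vc=[55]
#6 0x37c→b55/s7 VC-HIT; vc=[23]
#7 0xbb→b11/s3 MISS; vc=[23]
#8 0x3c8→b60/s4 L1-HIT; vc=[23]
#9 0xbf→b11/s3 L1-HIT; vc=[23]
#10 0x133→b19/s3 MISS; vc=[23,11]
#11 0xbc→b11/s3 VC-HIT; vc=[23,19]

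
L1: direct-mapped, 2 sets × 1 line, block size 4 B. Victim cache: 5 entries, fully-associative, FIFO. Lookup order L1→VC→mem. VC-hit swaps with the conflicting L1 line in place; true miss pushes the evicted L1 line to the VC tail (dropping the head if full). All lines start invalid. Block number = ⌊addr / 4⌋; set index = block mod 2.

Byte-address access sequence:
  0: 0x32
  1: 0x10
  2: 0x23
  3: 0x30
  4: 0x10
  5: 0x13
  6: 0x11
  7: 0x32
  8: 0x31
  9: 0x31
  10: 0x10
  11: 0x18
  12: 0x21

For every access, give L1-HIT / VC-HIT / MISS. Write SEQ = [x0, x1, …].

SEQ = [MISS, MISS, MISS, VC-HIT, VC-HIT, L1-HIT, L1-HIT, VC-HIT, L1-HIT, L1-HIT, VC-HIT, MISS, VC-HIT]

  [0] addr=0x32 blk=12 s=0: MISS | VC []
  [1] addr=0x10 blk=4 s=0: MISS | VC [12]
  [2] addr=0x23 blk=8 s=0: MISS | VC [12, 4]
  [3] addr=0x30 blk=12 s=0: VC-HIT | VC [8, 4]
  [4] addr=0x10 blk=4 s=0: VC-HIT | VC [8, 12]
  [5] addr=0x13 blk=4 s=0: L1-HIT | VC [8, 12]
  [6] addr=0x11 blk=4 s=0: L1-HIT | VC [8, 12]
  [7] addr=0x32 blk=12 s=0: VC-HIT | VC [8, 4]
  [8] addr=0x31 blk=12 s=0: L1-HIT | VC [8, 4]
  [9] addr=0x31 blk=12 s=0: L1-HIT | VC [8, 4]
  [10] addr=0x10 blk=4 s=0: VC-HIT | VC [8, 12]
  [11] addr=0x18 blk=6 s=0: MISS | VC [8, 12, 4]
  [12] addr=0x21 blk=8 s=0: VC-HIT | VC [6, 12, 4]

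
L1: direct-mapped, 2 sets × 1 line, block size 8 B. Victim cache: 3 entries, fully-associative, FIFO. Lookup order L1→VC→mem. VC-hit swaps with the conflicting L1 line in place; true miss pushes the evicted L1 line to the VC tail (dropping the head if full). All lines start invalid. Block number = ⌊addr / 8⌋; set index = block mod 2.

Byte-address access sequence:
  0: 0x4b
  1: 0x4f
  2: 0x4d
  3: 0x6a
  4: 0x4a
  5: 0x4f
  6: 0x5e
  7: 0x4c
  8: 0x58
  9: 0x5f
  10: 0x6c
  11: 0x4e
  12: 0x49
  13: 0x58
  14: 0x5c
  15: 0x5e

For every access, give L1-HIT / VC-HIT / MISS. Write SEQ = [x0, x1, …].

0: 0x4b (blk 9, set 1) → MISS  vc=[]
1: 0x4f (blk 9, set 1) → L1-HIT  vc=[]
2: 0x4d (blk 9, set 1) → L1-HIT  vc=[]
3: 0x6a (blk 13, set 1) → MISS  vc=[9]
4: 0x4a (blk 9, set 1) → VC-HIT  vc=[13]
5: 0x4f (blk 9, set 1) → L1-HIT  vc=[13]
6: 0x5e (blk 11, set 1) → MISS  vc=[13, 9]
7: 0x4c (blk 9, set 1) → VC-HIT  vc=[13, 11]
8: 0x58 (blk 11, set 1) → VC-HIT  vc=[13, 9]
9: 0x5f (blk 11, set 1) → L1-HIT  vc=[13, 9]
10: 0x6c (blk 13, set 1) → VC-HIT  vc=[11, 9]
11: 0x4e (blk 9, set 1) → VC-HIT  vc=[11, 13]
12: 0x49 (blk 9, set 1) → L1-HIT  vc=[11, 13]
13: 0x58 (blk 11, set 1) → VC-HIT  vc=[9, 13]
14: 0x5c (blk 11, set 1) → L1-HIT  vc=[9, 13]
15: 0x5e (blk 11, set 1) → L1-HIT  vc=[9, 13]

SEQ = [MISS, L1-HIT, L1-HIT, MISS, VC-HIT, L1-HIT, MISS, VC-HIT, VC-HIT, L1-HIT, VC-HIT, VC-HIT, L1-HIT, VC-HIT, L1-HIT, L1-HIT]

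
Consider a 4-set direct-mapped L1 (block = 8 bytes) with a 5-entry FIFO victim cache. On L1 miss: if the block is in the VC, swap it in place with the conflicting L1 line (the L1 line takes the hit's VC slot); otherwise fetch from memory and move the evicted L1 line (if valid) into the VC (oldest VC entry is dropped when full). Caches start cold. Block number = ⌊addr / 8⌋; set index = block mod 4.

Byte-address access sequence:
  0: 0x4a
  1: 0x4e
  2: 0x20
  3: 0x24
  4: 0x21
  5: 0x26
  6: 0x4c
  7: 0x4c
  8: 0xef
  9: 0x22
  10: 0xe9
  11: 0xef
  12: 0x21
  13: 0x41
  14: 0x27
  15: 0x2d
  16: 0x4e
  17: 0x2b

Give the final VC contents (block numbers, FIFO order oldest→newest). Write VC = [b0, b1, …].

VC = [9, 8, 29]

#0 0x4a→b9/s1 MISS; vc=[]
#1 0x4e→b9/s1 L1-HIT; vc=[]
#2 0x20→b4/s0 MISS; vc=[]
#3 0x24→b4/s0 L1-HIT; vc=[]
#4 0x21→b4/s0 L1-HIT; vc=[]
#5 0x26→b4/s0 L1-HIT; vc=[]
#6 0x4c→b9/s1 L1-HIT; vc=[]
#7 0x4c→b9/s1 L1-HIT; vc=[]
#8 0xef→b29/s1 MISS; vc=[9]
#9 0x22→b4/s0 L1-HIT; vc=[9]
#10 0xe9→b29/s1 L1-HIT; vc=[9]
#11 0xef→b29/s1 L1-HIT; vc=[9]
#12 0x21→b4/s0 L1-HIT; vc=[9]
#13 0x41→b8/s0 MISS; vc=[9,4]
#14 0x27→b4/s0 VC-HIT; vc=[9,8]
#15 0x2d→b5/s1 MISS; vc=[9,8,29]
#16 0x4e→b9/s1 VC-HIT; vc=[5,8,29]
#17 0x2b→b5/s1 VC-HIT; vc=[9,8,29]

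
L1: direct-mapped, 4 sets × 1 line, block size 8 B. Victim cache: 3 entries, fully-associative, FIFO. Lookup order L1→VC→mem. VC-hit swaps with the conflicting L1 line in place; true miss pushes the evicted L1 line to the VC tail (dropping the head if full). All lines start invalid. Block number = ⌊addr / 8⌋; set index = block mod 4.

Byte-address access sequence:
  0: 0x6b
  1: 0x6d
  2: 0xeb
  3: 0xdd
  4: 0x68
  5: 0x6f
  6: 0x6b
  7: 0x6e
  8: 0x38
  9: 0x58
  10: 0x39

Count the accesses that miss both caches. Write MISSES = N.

MISSES = 5

  [0] addr=0x6b blk=13 s=1: MISS | VC []
  [1] addr=0x6d blk=13 s=1: L1-HIT | VC []
  [2] addr=0xeb blk=29 s=1: MISS | VC [13]
  [3] addr=0xdd blk=27 s=3: MISS | VC [13]
  [4] addr=0x68 blk=13 s=1: VC-HIT | VC [29]
  [5] addr=0x6f blk=13 s=1: L1-HIT | VC [29]
  [6] addr=0x6b blk=13 s=1: L1-HIT | VC [29]
  [7] addr=0x6e blk=13 s=1: L1-HIT | VC [29]
  [8] addr=0x38 blk=7 s=3: MISS | VC [29, 27]
  [9] addr=0x58 blk=11 s=3: MISS | VC [29, 27, 7]
  [10] addr=0x39 blk=7 s=3: VC-HIT | VC [29, 27, 11]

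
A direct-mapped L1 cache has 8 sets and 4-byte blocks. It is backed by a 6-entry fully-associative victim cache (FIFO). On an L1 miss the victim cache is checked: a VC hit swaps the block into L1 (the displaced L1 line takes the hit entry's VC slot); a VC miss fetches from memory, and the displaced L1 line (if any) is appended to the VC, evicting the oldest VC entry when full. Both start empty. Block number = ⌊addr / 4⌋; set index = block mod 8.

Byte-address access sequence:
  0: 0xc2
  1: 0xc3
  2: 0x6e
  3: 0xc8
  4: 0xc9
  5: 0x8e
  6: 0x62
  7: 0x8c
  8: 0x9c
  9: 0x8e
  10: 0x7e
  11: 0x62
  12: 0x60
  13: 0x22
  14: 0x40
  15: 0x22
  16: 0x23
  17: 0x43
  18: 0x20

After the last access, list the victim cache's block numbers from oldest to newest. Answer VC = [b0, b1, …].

0: 0xc2 (blk 48, set 0) → MISS  vc=[]
1: 0xc3 (blk 48, set 0) → L1-HIT  vc=[]
2: 0x6e (blk 27, set 3) → MISS  vc=[]
3: 0xc8 (blk 50, set 2) → MISS  vc=[]
4: 0xc9 (blk 50, set 2) → L1-HIT  vc=[]
5: 0x8e (blk 35, set 3) → MISS  vc=[27]
6: 0x62 (blk 24, set 0) → MISS  vc=[27, 48]
7: 0x8c (blk 35, set 3) → L1-HIT  vc=[27, 48]
8: 0x9c (blk 39, set 7) → MISS  vc=[27, 48]
9: 0x8e (blk 35, set 3) → L1-HIT  vc=[27, 48]
10: 0x7e (blk 31, set 7) → MISS  vc=[27, 48, 39]
11: 0x62 (blk 24, set 0) → L1-HIT  vc=[27, 48, 39]
12: 0x60 (blk 24, set 0) → L1-HIT  vc=[27, 48, 39]
13: 0x22 (blk 8, set 0) → MISS  vc=[27, 48, 39, 24]
14: 0x40 (blk 16, set 0) → MISS  vc=[27, 48, 39, 24, 8]
15: 0x22 (blk 8, set 0) → VC-HIT  vc=[27, 48, 39, 24, 16]
16: 0x23 (blk 8, set 0) → L1-HIT  vc=[27, 48, 39, 24, 16]
17: 0x43 (blk 16, set 0) → VC-HIT  vc=[27, 48, 39, 24, 8]
18: 0x20 (blk 8, set 0) → VC-HIT  vc=[27, 48, 39, 24, 16]

VC = [27, 48, 39, 24, 16]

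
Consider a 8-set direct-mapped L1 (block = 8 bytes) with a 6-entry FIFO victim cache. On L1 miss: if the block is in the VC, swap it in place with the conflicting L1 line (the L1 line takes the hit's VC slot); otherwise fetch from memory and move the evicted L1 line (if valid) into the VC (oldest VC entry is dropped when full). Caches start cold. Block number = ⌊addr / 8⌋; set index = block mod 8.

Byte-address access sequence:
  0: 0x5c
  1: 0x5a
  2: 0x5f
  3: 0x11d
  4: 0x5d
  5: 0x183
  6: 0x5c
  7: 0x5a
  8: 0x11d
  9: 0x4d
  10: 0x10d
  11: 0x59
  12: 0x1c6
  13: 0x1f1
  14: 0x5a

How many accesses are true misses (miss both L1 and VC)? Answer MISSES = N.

0: 0x5c (blk 11, set 3) → MISS  vc=[]
1: 0x5a (blk 11, set 3) → L1-HIT  vc=[]
2: 0x5f (blk 11, set 3) → L1-HIT  vc=[]
3: 0x11d (blk 35, set 3) → MISS  vc=[11]
4: 0x5d (blk 11, set 3) → VC-HIT  vc=[35]
5: 0x183 (blk 48, set 0) → MISS  vc=[35]
6: 0x5c (blk 11, set 3) → L1-HIT  vc=[35]
7: 0x5a (blk 11, set 3) → L1-HIT  vc=[35]
8: 0x11d (blk 35, set 3) → VC-HIT  vc=[11]
9: 0x4d (blk 9, set 1) → MISS  vc=[11]
10: 0x10d (blk 33, set 1) → MISS  vc=[11, 9]
11: 0x59 (blk 11, set 3) → VC-HIT  vc=[35, 9]
12: 0x1c6 (blk 56, set 0) → MISS  vc=[35, 9, 48]
13: 0x1f1 (blk 62, set 6) → MISS  vc=[35, 9, 48]
14: 0x5a (blk 11, set 3) → L1-HIT  vc=[35, 9, 48]

MISSES = 7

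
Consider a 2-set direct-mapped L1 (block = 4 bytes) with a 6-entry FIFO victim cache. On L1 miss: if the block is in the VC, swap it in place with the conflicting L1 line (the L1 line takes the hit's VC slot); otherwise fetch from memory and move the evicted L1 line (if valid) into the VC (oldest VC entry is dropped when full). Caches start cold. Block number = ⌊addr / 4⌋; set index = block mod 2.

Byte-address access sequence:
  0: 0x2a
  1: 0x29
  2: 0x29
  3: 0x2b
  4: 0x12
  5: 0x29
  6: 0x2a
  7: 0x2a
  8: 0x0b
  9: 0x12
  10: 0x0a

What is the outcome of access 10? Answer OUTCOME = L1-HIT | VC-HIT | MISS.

OUTCOME = VC-HIT

0: 0x2a (blk 10, set 0) → MISS  vc=[]
1: 0x29 (blk 10, set 0) → L1-HIT  vc=[]
2: 0x29 (blk 10, set 0) → L1-HIT  vc=[]
3: 0x2b (blk 10, set 0) → L1-HIT  vc=[]
4: 0x12 (blk 4, set 0) → MISS  vc=[10]
5: 0x29 (blk 10, set 0) → VC-HIT  vc=[4]
6: 0x2a (blk 10, set 0) → L1-HIT  vc=[4]
7: 0x2a (blk 10, set 0) → L1-HIT  vc=[4]
8: 0xb (blk 2, set 0) → MISS  vc=[4, 10]
9: 0x12 (blk 4, set 0) → VC-HIT  vc=[2, 10]
10: 0xa (blk 2, set 0) → VC-HIT  vc=[4, 10]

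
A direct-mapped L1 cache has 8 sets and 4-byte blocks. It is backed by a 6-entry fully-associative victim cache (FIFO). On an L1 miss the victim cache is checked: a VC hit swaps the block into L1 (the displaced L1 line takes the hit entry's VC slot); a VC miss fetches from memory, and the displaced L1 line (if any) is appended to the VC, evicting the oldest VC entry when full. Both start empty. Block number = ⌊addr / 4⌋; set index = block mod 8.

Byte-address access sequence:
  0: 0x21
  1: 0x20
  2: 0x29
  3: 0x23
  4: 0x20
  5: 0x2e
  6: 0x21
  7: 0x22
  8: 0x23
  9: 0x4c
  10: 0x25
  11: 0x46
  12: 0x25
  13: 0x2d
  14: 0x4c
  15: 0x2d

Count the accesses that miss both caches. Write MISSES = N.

MISSES = 6

  [0] addr=0x21 blk=8 s=0: MISS | VC []
  [1] addr=0x20 blk=8 s=0: L1-HIT | VC []
  [2] addr=0x29 blk=10 s=2: MISS | VC []
  [3] addr=0x23 blk=8 s=0: L1-HIT | VC []
  [4] addr=0x20 blk=8 s=0: L1-HIT | VC []
  [5] addr=0x2e blk=11 s=3: MISS | VC []
  [6] addr=0x21 blk=8 s=0: L1-HIT | VC []
  [7] addr=0x22 blk=8 s=0: L1-HIT | VC []
  [8] addr=0x23 blk=8 s=0: L1-HIT | VC []
  [9] addr=0x4c blk=19 s=3: MISS | VC [11]
  [10] addr=0x25 blk=9 s=1: MISS | VC [11]
  [11] addr=0x46 blk=17 s=1: MISS | VC [11, 9]
  [12] addr=0x25 blk=9 s=1: VC-HIT | VC [11, 17]
  [13] addr=0x2d blk=11 s=3: VC-HIT | VC [19, 17]
  [14] addr=0x4c blk=19 s=3: VC-HIT | VC [11, 17]
  [15] addr=0x2d blk=11 s=3: VC-HIT | VC [19, 17]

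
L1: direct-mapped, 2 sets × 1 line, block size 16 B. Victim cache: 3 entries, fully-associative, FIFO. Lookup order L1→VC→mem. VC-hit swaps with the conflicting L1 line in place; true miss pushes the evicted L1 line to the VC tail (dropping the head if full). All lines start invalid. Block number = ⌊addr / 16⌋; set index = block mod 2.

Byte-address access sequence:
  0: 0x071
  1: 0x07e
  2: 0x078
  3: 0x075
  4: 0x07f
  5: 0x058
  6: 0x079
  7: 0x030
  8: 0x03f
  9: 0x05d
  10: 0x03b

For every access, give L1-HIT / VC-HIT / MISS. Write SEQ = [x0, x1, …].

SEQ = [MISS, L1-HIT, L1-HIT, L1-HIT, L1-HIT, MISS, VC-HIT, MISS, L1-HIT, VC-HIT, VC-HIT]

#0 0x71→b7/s1 MISS; vc=[]
#1 0x7e→b7/s1 L1-HIT; vc=[]
#2 0x78→b7/s1 L1-HIT; vc=[]
#3 0x75→b7/s1 L1-HIT; vc=[]
#4 0x7f→b7/s1 L1-HIT; vc=[]
#5 0x58→b5/s1 MISS; vc=[7]
#6 0x79→b7/s1 VC-HIT; vc=[5]
#7 0x30→b3/s1 MISS; vc=[5,7]
#8 0x3f→b3/s1 L1-HIT; vc=[5,7]
#9 0x5d→b5/s1 VC-HIT; vc=[3,7]
#10 0x3b→b3/s1 VC-HIT; vc=[5,7]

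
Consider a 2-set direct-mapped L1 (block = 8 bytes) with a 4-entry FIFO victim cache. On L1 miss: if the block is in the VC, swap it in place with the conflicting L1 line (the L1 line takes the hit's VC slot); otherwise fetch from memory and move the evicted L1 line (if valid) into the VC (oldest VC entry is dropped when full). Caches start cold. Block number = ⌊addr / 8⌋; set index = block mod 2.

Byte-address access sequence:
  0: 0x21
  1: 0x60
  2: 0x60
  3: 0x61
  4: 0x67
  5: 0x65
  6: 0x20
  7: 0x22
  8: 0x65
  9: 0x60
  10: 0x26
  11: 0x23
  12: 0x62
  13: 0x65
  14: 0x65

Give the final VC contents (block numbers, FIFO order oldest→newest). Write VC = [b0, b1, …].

#0 0x21→b4/s0 MISS; vc=[]
#1 0x60→b12/s0 MISS; vc=[4]
#2 0x60→b12/s0 L1-HIT; vc=[4]
#3 0x61→b12/s0 L1-HIT; vc=[4]
#4 0x67→b12/s0 L1-HIT; vc=[4]
#5 0x65→b12/s0 L1-HIT; vc=[4]
#6 0x20→b4/s0 VC-HIT; vc=[12]
#7 0x22→b4/s0 L1-HIT; vc=[12]
#8 0x65→b12/s0 VC-HIT; vc=[4]
#9 0x60→b12/s0 L1-HIT; vc=[4]
#10 0x26→b4/s0 VC-HIT; vc=[12]
#11 0x23→b4/s0 L1-HIT; vc=[12]
#12 0x62→b12/s0 VC-HIT; vc=[4]
#13 0x65→b12/s0 L1-HIT; vc=[4]
#14 0x65→b12/s0 L1-HIT; vc=[4]

VC = [4]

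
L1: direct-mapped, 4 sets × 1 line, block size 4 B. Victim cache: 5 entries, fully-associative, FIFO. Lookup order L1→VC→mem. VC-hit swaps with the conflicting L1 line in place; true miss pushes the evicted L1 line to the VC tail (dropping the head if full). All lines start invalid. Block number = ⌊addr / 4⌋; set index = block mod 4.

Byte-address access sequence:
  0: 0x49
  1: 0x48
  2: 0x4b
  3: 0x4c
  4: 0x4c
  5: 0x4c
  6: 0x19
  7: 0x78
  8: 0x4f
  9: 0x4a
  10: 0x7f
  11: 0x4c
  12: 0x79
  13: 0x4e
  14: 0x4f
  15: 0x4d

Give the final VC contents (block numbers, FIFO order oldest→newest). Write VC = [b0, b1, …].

VC = [18, 6, 31]

#0 0x49→b18/s2 MISS; vc=[]
#1 0x48→b18/s2 L1-HIT; vc=[]
#2 0x4b→b18/s2 L1-HIT; vc=[]
#3 0x4c→b19/s3 MISS; vc=[]
#4 0x4c→b19/s3 L1-HIT; vc=[]
#5 0x4c→b19/s3 L1-HIT; vc=[]
#6 0x19→b6/s2 MISS; vc=[18]
#7 0x78→b30/s2 MISS; vc=[18,6]
#8 0x4f→b19/s3 L1-HIT; vc=[18,6]
#9 0x4a→b18/s2 VC-HIT; vc=[30,6]
#10 0x7f→b31/s3 MISS; vc=[30,6,19]
#11 0x4c→b19/s3 VC-HIT; vc=[30,6,31]
#12 0x79→b30/s2 VC-HIT; vc=[18,6,31]
#13 0x4e→b19/s3 L1-HIT; vc=[18,6,31]
#14 0x4f→b19/s3 L1-HIT; vc=[18,6,31]
#15 0x4d→b19/s3 L1-HIT; vc=[18,6,31]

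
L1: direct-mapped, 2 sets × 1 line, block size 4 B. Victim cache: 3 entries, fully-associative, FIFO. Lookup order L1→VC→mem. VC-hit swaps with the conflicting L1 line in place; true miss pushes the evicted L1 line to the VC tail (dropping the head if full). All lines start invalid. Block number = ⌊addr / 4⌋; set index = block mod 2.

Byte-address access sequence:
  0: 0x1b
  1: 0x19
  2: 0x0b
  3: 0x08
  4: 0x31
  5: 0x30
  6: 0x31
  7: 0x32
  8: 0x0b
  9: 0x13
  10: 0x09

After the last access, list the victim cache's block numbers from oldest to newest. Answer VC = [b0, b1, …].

VC = [6, 12, 4]

#0 0x1b→b6/s0 MISS; vc=[]
#1 0x19→b6/s0 L1-HIT; vc=[]
#2 0xb→b2/s0 MISS; vc=[6]
#3 0x8→b2/s0 L1-HIT; vc=[6]
#4 0x31→b12/s0 MISS; vc=[6,2]
#5 0x30→b12/s0 L1-HIT; vc=[6,2]
#6 0x31→b12/s0 L1-HIT; vc=[6,2]
#7 0x32→b12/s0 L1-HIT; vc=[6,2]
#8 0xb→b2/s0 VC-HIT; vc=[6,12]
#9 0x13→b4/s0 MISS; vc=[6,12,2]
#10 0x9→b2/s0 VC-HIT; vc=[6,12,4]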